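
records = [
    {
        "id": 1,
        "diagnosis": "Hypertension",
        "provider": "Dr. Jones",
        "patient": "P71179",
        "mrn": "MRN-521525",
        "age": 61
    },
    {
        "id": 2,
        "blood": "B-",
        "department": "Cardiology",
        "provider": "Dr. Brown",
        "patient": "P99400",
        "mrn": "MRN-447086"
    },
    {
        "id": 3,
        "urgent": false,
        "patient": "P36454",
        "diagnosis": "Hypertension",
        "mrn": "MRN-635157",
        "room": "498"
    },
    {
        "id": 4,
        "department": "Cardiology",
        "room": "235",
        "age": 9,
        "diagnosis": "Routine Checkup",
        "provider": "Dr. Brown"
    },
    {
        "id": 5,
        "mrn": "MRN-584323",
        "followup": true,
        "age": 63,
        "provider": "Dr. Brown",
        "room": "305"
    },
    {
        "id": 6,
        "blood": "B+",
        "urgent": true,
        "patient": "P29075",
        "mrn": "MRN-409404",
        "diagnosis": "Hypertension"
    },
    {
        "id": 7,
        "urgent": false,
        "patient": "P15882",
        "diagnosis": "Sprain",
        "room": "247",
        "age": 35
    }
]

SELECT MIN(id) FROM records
1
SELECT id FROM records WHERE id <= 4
[1, 2, 3, 4]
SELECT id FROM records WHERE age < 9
[]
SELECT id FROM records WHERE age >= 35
[1, 5, 7]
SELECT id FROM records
[1, 2, 3, 4, 5, 6, 7]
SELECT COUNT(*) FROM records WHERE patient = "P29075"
1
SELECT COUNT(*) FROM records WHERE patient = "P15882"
1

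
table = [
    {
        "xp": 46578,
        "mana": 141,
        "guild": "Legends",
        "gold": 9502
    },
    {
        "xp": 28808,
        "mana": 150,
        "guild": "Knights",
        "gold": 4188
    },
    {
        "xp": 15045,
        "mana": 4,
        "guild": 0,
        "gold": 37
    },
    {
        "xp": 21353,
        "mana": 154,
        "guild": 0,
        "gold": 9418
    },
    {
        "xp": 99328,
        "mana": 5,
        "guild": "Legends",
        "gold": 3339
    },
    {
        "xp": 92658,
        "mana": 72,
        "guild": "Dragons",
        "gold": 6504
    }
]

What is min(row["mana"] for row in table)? 4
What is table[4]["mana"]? 5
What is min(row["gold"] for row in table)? 37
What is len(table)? 6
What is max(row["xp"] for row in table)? 99328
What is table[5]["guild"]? "Dragons"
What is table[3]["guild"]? 0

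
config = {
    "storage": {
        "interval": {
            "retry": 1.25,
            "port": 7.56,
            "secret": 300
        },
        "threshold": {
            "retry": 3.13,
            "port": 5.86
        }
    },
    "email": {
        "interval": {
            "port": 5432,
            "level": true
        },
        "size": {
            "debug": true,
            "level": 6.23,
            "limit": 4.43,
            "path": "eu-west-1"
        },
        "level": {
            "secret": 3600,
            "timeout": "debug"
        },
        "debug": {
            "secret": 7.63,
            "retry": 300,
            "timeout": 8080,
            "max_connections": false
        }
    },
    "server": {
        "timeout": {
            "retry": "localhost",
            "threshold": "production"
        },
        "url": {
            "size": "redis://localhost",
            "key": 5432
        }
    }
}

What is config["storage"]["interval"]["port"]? 7.56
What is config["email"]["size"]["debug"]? True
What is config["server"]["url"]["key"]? 5432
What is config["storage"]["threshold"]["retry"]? 3.13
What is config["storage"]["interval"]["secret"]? 300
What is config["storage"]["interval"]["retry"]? 1.25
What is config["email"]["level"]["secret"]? 3600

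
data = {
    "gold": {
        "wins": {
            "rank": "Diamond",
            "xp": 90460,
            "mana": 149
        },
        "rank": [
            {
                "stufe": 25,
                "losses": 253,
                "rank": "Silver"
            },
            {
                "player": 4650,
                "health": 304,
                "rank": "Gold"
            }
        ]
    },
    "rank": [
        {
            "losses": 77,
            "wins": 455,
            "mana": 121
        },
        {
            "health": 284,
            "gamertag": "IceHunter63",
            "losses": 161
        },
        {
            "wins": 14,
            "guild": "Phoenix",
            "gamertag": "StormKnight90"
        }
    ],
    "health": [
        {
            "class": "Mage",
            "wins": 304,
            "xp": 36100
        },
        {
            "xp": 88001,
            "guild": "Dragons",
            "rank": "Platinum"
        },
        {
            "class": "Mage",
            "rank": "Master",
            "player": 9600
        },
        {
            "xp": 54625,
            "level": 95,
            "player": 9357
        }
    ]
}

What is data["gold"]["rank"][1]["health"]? 304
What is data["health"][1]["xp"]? 88001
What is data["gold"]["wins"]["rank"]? "Diamond"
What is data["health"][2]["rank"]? "Master"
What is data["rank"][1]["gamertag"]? "IceHunter63"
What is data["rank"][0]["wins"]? 455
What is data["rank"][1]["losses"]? 161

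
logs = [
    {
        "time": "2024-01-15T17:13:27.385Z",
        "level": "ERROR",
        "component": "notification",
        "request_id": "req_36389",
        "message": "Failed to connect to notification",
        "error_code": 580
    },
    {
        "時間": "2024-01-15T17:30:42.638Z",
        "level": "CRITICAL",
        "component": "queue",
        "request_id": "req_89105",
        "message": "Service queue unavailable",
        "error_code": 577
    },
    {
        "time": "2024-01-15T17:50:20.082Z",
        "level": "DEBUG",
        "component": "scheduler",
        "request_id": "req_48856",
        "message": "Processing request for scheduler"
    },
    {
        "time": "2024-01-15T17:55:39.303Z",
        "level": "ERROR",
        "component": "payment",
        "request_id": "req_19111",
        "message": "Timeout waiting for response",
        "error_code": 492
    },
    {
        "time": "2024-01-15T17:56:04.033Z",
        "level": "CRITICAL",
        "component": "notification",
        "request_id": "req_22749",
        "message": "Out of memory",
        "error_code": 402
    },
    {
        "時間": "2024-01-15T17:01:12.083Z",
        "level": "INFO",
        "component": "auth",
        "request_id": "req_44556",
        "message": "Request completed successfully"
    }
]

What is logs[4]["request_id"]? "req_22749"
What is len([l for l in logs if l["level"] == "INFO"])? 1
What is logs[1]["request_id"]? "req_89105"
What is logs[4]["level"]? "CRITICAL"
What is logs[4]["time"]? "2024-01-15T17:56:04.033Z"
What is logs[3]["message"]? "Timeout waiting for response"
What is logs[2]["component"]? "scheduler"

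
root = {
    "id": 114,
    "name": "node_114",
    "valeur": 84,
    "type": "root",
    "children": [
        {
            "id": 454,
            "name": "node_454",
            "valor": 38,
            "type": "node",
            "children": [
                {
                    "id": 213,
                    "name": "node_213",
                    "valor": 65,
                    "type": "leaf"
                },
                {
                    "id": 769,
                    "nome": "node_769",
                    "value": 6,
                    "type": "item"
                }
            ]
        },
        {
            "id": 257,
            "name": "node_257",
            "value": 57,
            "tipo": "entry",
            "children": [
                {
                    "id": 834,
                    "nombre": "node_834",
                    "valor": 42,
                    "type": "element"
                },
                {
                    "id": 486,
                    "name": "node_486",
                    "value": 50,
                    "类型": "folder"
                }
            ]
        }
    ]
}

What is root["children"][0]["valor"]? 38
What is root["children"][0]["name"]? "node_454"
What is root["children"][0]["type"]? "node"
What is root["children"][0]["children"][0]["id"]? 213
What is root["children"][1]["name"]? "node_257"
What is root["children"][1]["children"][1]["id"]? 486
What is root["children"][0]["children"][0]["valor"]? 65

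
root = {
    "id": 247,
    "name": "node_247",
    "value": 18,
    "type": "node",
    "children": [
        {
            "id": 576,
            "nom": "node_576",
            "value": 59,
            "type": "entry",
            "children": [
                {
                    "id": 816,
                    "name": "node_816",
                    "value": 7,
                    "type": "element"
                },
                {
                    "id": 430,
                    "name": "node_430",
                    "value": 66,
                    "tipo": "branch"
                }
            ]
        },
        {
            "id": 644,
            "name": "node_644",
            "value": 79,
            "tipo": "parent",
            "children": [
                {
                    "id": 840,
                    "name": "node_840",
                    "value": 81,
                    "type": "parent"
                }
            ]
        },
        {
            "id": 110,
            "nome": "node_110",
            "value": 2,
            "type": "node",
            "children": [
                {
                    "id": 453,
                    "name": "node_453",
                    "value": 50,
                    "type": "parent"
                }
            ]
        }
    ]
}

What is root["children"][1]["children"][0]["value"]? 81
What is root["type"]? "node"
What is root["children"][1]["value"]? 79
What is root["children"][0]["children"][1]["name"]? "node_430"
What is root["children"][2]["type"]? "node"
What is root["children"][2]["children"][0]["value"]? 50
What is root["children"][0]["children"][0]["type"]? "element"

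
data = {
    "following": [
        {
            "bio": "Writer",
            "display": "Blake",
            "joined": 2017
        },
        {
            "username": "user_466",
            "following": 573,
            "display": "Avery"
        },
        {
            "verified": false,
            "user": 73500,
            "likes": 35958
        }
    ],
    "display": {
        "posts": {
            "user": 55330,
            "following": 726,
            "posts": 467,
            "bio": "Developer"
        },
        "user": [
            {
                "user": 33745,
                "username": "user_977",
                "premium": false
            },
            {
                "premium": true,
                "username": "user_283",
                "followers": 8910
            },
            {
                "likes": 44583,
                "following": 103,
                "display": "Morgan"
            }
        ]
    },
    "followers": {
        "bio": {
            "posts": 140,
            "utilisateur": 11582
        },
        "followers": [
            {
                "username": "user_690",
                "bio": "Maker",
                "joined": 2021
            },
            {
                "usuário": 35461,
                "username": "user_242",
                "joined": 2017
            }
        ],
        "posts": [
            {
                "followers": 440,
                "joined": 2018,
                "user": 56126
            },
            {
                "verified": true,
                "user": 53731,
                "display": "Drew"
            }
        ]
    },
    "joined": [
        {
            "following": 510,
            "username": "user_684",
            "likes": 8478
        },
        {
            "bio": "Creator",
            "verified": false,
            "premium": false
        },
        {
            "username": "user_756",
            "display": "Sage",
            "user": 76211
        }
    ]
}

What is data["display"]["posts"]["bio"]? "Developer"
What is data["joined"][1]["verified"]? False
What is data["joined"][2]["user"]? 76211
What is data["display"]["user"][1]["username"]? "user_283"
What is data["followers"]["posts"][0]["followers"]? 440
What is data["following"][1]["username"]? "user_466"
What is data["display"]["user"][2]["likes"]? 44583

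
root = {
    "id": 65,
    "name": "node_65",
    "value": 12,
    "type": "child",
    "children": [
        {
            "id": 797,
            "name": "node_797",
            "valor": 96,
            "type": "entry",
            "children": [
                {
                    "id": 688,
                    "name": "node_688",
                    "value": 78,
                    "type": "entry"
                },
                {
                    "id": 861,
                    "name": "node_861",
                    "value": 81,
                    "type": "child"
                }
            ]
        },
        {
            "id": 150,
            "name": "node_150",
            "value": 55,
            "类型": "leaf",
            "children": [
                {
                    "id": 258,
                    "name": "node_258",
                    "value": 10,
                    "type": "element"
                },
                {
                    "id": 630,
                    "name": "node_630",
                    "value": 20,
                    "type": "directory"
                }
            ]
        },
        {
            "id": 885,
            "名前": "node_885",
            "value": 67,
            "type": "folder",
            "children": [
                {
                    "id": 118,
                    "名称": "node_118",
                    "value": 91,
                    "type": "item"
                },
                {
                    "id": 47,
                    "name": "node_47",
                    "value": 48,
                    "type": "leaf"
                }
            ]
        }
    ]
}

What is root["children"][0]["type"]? "entry"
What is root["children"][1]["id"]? 150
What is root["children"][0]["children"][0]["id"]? 688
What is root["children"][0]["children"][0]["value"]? 78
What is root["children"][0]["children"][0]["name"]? "node_688"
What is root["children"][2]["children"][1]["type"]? "leaf"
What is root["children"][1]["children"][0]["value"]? 10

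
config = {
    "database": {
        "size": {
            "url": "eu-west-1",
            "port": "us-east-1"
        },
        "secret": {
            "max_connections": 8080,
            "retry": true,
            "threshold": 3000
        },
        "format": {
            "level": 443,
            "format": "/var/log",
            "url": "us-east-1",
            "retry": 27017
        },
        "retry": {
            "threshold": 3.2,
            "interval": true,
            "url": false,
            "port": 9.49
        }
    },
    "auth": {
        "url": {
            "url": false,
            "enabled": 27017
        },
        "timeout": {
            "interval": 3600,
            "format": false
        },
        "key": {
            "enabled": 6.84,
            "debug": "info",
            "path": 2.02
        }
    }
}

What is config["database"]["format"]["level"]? 443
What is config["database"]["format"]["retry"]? 27017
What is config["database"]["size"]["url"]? "eu-west-1"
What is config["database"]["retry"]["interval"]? True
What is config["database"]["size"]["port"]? "us-east-1"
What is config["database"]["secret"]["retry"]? True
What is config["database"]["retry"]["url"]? False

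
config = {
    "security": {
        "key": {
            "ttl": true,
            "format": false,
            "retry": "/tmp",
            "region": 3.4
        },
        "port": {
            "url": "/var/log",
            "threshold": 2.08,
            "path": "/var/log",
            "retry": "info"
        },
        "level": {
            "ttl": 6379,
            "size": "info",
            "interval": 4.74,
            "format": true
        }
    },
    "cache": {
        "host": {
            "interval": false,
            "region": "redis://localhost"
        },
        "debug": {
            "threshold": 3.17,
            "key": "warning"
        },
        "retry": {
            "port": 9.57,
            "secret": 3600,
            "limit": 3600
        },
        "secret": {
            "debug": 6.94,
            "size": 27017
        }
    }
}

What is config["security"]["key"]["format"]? False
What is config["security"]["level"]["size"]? "info"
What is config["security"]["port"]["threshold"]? 2.08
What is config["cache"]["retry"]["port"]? 9.57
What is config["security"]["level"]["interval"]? 4.74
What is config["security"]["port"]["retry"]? "info"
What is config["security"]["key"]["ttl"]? True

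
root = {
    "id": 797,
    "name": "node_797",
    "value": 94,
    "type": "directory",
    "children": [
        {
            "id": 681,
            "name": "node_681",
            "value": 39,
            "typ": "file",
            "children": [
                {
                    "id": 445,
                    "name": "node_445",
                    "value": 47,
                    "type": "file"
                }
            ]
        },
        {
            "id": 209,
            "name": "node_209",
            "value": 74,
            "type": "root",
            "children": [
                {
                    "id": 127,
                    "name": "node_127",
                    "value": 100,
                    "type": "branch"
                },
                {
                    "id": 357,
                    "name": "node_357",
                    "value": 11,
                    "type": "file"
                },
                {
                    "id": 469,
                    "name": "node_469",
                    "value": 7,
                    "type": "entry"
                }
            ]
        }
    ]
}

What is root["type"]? "directory"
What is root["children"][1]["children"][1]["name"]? "node_357"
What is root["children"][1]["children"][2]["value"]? 7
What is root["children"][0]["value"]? 39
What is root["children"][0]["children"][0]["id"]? 445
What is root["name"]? "node_797"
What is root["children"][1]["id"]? 209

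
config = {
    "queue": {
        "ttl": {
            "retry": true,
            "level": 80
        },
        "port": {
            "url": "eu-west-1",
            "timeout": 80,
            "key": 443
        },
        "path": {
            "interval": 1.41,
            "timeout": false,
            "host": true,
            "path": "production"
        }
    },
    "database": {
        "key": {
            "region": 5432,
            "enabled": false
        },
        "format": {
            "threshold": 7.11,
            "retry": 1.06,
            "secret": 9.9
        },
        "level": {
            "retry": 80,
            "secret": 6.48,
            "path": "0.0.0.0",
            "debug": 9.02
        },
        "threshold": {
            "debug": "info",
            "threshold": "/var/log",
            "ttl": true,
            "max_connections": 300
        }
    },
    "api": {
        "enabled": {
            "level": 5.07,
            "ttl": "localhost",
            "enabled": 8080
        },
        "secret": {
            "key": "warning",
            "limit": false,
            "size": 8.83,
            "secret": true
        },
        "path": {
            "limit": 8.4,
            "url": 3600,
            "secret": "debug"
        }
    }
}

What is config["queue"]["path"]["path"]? "production"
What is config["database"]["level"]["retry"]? 80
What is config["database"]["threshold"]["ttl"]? True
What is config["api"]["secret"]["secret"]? True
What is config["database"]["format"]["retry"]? 1.06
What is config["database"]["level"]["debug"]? 9.02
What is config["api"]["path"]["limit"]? 8.4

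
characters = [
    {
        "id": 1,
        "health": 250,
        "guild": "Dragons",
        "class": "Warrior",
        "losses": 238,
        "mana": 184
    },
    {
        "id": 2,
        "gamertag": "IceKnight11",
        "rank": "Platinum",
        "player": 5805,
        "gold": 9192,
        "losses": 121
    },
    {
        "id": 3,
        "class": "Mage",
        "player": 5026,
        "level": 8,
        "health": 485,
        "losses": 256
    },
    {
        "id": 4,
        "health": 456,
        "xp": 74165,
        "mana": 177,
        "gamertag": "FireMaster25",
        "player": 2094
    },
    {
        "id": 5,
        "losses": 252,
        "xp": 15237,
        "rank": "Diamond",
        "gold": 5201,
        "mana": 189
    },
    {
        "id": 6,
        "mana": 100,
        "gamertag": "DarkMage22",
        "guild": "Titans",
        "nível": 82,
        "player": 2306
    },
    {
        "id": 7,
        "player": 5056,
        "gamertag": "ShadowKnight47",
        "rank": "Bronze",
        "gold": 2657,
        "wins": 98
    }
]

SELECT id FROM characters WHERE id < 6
[1, 2, 3, 4, 5]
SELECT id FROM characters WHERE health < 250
[]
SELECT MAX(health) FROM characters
485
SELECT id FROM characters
[1, 2, 3, 4, 5, 6, 7]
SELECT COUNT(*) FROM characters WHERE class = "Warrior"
1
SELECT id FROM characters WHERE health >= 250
[1, 3, 4]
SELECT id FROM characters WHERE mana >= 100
[1, 4, 5, 6]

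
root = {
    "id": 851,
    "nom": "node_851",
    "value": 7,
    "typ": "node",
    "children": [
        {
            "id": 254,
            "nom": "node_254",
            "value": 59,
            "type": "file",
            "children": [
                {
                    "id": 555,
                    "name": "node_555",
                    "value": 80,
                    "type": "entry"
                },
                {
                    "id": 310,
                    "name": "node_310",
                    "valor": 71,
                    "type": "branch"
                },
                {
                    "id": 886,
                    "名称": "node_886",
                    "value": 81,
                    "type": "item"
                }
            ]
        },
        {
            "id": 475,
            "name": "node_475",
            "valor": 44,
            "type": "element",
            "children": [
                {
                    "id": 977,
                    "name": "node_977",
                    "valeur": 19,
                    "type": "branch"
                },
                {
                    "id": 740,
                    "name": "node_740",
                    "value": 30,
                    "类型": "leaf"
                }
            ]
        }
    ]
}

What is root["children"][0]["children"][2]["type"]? "item"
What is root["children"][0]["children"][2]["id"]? 886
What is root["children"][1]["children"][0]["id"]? 977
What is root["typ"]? "node"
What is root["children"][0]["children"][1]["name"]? "node_310"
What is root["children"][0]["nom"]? "node_254"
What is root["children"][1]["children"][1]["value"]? 30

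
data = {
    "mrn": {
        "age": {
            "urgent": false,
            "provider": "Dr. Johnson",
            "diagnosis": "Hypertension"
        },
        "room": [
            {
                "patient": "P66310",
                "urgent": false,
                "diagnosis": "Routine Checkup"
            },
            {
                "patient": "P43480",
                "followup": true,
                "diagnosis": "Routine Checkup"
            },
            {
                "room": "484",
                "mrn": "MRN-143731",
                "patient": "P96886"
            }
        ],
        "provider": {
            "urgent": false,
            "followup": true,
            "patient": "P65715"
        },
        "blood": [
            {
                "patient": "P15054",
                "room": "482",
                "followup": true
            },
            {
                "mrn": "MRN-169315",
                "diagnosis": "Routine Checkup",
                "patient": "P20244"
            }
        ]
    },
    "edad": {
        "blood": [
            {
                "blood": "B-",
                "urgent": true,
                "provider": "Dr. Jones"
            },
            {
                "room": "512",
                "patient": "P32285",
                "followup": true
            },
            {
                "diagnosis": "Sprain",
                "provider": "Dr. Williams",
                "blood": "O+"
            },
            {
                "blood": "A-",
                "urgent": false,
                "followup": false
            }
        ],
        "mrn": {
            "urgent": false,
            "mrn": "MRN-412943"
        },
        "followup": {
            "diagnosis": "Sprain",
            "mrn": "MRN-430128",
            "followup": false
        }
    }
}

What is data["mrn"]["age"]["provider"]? "Dr. Johnson"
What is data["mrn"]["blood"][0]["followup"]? True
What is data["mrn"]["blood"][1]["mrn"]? "MRN-169315"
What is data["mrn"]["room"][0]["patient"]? "P66310"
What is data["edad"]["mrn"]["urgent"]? False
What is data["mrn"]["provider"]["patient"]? "P65715"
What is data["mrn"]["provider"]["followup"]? True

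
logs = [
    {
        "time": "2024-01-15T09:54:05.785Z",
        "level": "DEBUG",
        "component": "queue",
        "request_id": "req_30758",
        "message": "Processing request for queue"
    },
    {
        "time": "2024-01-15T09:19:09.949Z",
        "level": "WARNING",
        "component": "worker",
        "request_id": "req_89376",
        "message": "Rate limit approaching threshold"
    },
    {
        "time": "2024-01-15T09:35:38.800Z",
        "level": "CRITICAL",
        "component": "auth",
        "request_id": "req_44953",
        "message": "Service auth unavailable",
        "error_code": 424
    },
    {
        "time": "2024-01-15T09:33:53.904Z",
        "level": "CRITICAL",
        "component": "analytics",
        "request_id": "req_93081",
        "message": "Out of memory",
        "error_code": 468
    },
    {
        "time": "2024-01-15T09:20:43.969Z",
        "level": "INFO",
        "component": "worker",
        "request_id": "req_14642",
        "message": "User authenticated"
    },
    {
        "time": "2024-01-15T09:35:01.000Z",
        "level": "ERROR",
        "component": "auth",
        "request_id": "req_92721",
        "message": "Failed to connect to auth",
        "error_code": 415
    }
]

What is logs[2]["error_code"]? 424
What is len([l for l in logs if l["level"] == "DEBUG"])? 1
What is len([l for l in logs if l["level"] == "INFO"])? 1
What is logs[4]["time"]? "2024-01-15T09:20:43.969Z"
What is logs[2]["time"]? "2024-01-15T09:35:38.800Z"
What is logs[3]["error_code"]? 468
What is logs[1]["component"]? "worker"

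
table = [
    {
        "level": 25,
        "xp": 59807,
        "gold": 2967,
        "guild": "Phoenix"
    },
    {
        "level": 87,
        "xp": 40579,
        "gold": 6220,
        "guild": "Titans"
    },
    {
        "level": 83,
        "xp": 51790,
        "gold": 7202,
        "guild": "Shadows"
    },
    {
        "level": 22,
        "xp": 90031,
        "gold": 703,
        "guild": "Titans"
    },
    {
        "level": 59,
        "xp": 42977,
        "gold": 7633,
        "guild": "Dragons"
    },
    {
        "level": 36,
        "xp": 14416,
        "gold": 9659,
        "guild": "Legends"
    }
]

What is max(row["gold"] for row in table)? 9659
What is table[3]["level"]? 22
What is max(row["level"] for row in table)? 87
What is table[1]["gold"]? 6220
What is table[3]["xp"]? 90031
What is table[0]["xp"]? 59807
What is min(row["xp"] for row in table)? 14416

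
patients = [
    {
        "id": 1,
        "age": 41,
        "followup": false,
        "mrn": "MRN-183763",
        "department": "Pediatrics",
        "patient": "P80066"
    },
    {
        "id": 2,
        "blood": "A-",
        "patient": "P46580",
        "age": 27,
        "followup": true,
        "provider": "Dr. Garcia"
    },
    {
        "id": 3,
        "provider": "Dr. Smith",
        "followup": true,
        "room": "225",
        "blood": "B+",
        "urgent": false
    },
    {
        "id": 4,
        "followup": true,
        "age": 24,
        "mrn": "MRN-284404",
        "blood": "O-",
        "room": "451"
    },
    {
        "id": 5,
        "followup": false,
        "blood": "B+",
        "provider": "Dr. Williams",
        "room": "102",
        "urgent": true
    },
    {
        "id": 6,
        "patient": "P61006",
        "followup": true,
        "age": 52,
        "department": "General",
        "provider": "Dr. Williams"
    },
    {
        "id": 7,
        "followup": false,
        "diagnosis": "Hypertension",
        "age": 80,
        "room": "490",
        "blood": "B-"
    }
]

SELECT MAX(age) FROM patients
80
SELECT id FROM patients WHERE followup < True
[1, 5, 7]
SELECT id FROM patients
[1, 2, 3, 4, 5, 6, 7]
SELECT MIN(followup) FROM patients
False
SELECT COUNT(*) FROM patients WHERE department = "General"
1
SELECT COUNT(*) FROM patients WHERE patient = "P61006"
1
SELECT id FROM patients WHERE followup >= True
[2, 3, 4, 6]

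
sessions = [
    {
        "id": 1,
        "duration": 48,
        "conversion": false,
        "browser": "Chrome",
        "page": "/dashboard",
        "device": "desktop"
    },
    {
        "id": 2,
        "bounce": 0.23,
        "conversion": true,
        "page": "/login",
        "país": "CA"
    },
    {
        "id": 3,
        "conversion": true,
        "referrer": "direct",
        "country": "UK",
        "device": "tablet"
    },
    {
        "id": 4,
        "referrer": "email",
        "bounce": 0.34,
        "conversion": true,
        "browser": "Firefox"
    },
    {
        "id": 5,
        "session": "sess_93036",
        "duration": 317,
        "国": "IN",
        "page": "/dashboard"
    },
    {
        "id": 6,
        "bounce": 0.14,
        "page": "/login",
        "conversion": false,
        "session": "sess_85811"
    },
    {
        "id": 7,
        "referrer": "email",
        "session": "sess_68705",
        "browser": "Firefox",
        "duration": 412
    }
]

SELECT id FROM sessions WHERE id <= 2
[1, 2]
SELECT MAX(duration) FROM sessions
412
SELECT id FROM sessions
[1, 2, 3, 4, 5, 6, 7]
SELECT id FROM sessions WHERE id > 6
[7]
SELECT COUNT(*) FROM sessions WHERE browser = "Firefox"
2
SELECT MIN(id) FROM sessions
1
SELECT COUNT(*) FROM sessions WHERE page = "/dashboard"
2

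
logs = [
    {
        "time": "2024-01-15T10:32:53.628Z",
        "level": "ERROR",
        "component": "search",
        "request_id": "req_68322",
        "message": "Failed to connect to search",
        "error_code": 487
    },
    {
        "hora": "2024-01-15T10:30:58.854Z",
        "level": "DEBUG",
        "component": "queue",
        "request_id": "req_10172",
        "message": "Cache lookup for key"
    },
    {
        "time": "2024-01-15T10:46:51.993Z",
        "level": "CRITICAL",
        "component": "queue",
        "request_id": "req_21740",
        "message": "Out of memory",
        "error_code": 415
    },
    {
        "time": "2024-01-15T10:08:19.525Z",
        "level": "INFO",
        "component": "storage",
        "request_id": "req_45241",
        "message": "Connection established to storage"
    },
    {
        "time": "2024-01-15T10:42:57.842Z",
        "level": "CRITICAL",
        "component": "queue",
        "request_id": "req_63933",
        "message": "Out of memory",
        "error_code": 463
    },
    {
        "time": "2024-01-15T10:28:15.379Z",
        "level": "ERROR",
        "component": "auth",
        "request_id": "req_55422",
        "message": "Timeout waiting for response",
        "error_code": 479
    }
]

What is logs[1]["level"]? "DEBUG"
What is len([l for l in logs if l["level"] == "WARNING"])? 0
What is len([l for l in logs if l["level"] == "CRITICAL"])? 2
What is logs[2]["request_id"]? "req_21740"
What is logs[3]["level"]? "INFO"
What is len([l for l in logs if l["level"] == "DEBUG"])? 1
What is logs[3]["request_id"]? "req_45241"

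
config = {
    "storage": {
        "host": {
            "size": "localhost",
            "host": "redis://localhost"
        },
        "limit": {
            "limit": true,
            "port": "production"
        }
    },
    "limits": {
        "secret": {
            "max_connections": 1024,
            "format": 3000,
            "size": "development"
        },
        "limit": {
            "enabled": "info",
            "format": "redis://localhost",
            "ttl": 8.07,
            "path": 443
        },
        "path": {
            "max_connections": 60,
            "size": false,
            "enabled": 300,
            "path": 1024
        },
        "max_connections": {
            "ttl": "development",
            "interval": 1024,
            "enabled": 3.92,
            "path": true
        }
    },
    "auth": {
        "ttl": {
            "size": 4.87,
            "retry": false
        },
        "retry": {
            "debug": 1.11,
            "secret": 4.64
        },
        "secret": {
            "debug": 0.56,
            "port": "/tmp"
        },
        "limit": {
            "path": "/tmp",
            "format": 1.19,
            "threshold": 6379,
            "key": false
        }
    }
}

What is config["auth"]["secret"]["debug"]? 0.56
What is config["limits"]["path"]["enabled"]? 300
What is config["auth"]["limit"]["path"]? "/tmp"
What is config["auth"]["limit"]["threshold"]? 6379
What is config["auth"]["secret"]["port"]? "/tmp"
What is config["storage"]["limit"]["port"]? "production"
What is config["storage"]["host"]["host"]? "redis://localhost"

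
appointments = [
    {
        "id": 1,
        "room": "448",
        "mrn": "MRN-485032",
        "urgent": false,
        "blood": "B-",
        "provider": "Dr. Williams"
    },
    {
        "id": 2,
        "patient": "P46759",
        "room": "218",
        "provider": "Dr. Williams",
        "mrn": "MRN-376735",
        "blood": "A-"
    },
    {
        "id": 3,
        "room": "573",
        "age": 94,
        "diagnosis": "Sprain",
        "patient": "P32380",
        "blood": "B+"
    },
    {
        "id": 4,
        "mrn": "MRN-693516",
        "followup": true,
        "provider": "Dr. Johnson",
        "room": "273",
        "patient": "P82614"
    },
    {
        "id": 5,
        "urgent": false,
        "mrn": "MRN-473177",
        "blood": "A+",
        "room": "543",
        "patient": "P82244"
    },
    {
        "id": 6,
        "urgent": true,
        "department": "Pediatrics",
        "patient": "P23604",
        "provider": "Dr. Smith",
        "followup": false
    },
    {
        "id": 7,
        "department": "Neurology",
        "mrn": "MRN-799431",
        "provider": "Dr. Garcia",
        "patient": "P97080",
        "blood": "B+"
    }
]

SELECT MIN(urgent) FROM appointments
False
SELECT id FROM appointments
[1, 2, 3, 4, 5, 6, 7]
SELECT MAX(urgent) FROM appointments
True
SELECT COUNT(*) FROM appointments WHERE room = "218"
1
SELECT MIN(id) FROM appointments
1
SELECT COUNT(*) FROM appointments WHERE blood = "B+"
2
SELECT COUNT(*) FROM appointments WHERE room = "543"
1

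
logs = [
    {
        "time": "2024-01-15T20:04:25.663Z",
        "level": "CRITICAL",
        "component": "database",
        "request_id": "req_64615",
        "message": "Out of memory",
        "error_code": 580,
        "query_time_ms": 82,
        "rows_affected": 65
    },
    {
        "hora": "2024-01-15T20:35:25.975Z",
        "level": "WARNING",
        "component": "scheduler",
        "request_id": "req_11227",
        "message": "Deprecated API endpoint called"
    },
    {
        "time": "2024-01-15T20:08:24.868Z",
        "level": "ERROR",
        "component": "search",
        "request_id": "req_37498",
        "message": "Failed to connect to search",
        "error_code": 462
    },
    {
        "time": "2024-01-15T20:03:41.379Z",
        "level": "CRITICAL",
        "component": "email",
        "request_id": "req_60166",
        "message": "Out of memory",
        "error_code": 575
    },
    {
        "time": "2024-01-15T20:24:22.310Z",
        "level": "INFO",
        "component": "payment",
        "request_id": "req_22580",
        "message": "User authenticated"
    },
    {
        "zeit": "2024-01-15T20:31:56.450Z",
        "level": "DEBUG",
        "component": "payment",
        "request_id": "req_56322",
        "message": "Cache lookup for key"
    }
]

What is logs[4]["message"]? "User authenticated"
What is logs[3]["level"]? "CRITICAL"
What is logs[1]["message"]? "Deprecated API endpoint called"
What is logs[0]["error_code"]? 580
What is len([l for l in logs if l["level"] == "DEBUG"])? 1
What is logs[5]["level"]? "DEBUG"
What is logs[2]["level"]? "ERROR"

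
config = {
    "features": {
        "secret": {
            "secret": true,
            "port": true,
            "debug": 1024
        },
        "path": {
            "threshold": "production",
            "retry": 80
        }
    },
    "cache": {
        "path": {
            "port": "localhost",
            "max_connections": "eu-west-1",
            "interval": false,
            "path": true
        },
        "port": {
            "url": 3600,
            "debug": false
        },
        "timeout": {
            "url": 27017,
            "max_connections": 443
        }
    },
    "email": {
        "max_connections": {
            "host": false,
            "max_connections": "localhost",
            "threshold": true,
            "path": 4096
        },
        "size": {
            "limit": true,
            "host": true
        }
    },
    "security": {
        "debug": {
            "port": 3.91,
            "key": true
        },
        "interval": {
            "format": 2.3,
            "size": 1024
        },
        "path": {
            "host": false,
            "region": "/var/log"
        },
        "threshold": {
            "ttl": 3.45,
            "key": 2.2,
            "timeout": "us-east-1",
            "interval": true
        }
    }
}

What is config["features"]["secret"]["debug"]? 1024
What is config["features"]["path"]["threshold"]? "production"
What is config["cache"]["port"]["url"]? 3600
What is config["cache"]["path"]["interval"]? False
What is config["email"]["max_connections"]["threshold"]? True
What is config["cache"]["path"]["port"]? "localhost"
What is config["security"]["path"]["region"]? "/var/log"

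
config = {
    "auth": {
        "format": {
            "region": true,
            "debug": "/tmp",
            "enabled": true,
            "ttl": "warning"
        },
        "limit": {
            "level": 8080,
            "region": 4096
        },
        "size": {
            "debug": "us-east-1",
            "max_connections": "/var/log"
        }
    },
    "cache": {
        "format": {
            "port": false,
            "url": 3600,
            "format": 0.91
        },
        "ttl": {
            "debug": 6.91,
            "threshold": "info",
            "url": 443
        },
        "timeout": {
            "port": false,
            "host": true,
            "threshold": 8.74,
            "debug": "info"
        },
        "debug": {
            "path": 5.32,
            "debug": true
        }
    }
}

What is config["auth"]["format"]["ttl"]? "warning"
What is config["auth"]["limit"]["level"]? 8080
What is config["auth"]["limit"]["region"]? 4096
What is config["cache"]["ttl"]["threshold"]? "info"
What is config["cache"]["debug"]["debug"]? True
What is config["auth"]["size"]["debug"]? "us-east-1"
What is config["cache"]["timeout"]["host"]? True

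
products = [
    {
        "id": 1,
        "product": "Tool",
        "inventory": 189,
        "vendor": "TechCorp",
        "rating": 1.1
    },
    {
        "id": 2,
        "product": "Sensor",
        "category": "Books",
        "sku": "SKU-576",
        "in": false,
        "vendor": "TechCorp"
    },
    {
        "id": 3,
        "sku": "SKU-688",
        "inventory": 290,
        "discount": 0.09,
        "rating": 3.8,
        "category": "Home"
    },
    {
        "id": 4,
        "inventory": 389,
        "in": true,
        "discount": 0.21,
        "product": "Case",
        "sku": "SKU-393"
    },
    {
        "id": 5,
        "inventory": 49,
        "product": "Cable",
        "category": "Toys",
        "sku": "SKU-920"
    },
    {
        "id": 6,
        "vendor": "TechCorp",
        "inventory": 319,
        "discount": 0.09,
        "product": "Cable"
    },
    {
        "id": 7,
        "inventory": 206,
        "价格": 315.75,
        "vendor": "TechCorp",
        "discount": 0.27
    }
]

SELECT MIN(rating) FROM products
1.1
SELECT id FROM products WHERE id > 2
[3, 4, 5, 6, 7]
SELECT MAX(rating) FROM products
3.8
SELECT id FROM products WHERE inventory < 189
[5]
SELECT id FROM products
[1, 2, 3, 4, 5, 6, 7]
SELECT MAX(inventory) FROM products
389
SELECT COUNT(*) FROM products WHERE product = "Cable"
2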